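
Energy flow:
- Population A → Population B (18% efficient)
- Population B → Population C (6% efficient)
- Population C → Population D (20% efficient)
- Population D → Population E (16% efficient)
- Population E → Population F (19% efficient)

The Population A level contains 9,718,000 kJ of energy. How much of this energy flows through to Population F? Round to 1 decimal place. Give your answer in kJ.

638.1 kJ

Population B: 9718000 × 0.18 = 1749240 kJ
Population C: 1749240 × 0.06 = 104954.4 kJ
Population D: 104954.4 × 0.2 = 20990.88 kJ
Population E: 20990.88 × 0.16 = 3358.5408 kJ
Population F: 3358.5408 × 0.19 = 638.122752 kJ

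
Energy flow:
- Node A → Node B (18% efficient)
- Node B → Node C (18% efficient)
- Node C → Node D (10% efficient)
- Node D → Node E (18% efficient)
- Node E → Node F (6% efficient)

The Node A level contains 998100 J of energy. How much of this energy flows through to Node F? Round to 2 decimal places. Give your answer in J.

Node B: 998100 × 0.18 = 179658 J
Node C: 179658 × 0.18 = 32338.44 J
Node D: 32338.44 × 0.1 = 3233.844 J
Node E: 3233.844 × 0.18 = 582.09192 J
Node F: 582.09192 × 0.06 = 34.9255152 J

34.93 J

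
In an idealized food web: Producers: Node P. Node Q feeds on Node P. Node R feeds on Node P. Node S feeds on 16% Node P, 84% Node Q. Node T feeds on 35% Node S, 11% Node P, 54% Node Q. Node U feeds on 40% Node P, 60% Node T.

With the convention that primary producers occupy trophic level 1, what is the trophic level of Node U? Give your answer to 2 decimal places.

Node Q: 1 + 1 = 2
Node R: 1 + 1 = 2
Node S: 1 + (0.16×1 + 0.84×2) = 2.84
Node T: 1 + (0.35×2.84 + 0.11×1 + 0.54×2) = 3.184
Node U: 1 + (0.4×1 + 0.6×3.184) = 3.3104

3.31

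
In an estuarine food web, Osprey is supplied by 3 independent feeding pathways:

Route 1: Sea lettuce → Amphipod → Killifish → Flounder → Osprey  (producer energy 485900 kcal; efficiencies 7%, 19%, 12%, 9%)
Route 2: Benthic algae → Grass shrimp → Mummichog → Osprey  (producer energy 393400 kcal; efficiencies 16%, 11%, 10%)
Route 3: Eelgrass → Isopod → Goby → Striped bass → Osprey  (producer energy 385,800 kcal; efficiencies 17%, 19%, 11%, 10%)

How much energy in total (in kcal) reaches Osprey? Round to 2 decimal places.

Route 1: 485900 × 0.07 × 0.19 × 0.12 × 0.09 = 69.794676 kcal
Route 2: 393400 × 0.16 × 0.11 × 0.1 = 692.384 kcal
Route 3: 385800 × 0.17 × 0.19 × 0.11 × 0.1 = 137.07474 kcal
Total at Osprey: 69.794676 + 692.384 + 137.07474 = 899.253416 kcal

899.25 kcal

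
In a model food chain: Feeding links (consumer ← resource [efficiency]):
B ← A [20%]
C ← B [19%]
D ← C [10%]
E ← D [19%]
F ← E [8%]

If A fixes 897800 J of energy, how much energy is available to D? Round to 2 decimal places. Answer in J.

B: 897800 × 0.2 = 179560 J
C: 179560 × 0.19 = 34116.4 J
D: 34116.4 × 0.1 = 3411.64 J

3411.64 J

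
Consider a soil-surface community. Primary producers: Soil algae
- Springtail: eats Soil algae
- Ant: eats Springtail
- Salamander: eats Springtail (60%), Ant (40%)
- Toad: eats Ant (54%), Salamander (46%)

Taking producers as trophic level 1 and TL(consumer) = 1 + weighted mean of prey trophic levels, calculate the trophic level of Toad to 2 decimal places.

Springtail: 1 + 1 = 2
Ant: 1 + 2 = 3
Salamander: 1 + (0.6×2 + 0.4×3) = 3.4
Toad: 1 + (0.54×3 + 0.46×3.4) = 4.184

4.18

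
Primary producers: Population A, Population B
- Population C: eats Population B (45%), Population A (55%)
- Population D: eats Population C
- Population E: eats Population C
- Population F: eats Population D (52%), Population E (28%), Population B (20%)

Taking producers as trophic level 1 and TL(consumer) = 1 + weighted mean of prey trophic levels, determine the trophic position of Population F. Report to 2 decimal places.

3.60

Population C: 1 + (0.45×1 + 0.55×1) = 2
Population D: 1 + 2 = 3
Population E: 1 + 2 = 3
Population F: 1 + (0.52×3 + 0.28×3 + 0.2×1) = 3.6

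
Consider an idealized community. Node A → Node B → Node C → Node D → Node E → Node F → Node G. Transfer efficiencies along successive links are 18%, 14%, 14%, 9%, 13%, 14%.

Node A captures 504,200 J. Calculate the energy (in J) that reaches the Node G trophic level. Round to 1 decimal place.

Node B: 504200 × 0.18 = 90756 J
Node C: 90756 × 0.14 = 12705.84 J
Node D: 12705.84 × 0.14 = 1778.8176 J
Node E: 1778.8176 × 0.09 = 160.093584 J
Node F: 160.093584 × 0.13 = 20.81216592 J
Node G: 20.81216592 × 0.14 = 2.9137032288 J

2.9 J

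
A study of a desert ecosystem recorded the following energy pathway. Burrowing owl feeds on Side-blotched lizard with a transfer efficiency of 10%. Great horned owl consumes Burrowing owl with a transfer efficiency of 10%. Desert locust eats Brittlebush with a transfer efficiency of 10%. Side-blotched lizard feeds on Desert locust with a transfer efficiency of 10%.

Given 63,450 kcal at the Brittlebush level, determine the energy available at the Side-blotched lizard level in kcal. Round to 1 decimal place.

634.5 kcal

Desert locust: 63450 × 0.1 = 6345 kcal
Side-blotched lizard: 6345 × 0.1 = 634.5 kcal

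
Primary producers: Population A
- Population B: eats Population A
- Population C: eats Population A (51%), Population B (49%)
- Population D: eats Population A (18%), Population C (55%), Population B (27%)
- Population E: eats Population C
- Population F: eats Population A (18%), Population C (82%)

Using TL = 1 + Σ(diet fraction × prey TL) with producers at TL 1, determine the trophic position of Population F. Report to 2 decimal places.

3.22

Population B: 1 + 1 = 2
Population C: 1 + (0.51×1 + 0.49×2) = 2.49
Population D: 1 + (0.18×1 + 0.55×2.49 + 0.27×2) = 3.0895
Population E: 1 + 2.49 = 3.49
Population F: 1 + (0.18×1 + 0.82×2.49) = 3.2218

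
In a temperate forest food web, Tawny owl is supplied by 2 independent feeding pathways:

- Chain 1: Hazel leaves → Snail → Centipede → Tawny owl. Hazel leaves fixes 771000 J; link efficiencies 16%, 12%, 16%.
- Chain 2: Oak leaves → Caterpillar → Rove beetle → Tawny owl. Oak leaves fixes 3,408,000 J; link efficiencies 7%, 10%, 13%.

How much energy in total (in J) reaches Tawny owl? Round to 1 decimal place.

5469.8 J

Chain 1: 771000 × 0.16 × 0.12 × 0.16 = 2368.512 J
Chain 2: 3408000 × 0.07 × 0.1 × 0.13 = 3101.28 J
Total at Tawny owl: 2368.512 + 3101.28 = 5469.792 J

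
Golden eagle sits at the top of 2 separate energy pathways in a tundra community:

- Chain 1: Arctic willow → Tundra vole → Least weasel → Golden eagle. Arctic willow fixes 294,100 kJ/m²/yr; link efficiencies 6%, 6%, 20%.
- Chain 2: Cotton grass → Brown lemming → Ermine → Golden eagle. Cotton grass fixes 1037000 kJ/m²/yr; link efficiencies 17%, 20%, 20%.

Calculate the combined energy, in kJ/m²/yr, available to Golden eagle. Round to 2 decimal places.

7263.35 kJ/m²/yr

Chain 1: 294100 × 0.06 × 0.06 × 0.2 = 211.752 kJ/m²/yr
Chain 2: 1037000 × 0.17 × 0.2 × 0.2 = 7051.6 kJ/m²/yr
Total at Golden eagle: 211.752 + 7051.6 = 7263.352 kJ/m²/yr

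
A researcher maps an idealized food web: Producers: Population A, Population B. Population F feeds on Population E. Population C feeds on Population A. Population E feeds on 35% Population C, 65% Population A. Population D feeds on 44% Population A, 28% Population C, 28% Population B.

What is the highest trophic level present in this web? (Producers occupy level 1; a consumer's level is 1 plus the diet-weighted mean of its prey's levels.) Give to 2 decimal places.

3.35

Population C: 1 + 1 = 2
Population D: 1 + (0.44×1 + 0.28×2 + 0.28×1) = 2.28
Population E: 1 + (0.35×2 + 0.65×1) = 2.35
Population F: 1 + 2.35 = 3.35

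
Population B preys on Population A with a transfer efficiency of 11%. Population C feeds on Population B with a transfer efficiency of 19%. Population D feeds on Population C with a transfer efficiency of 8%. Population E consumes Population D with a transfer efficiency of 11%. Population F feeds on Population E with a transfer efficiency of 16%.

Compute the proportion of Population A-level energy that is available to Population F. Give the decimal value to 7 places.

Product of link efficiencies: 0.11 × 0.19 × 0.08 × 0.11 × 0.16 = 0.0000294272

0.0000294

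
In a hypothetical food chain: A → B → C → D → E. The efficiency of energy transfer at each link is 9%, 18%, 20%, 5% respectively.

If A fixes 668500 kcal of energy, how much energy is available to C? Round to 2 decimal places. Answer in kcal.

B: 668500 × 0.09 = 60165 kcal
C: 60165 × 0.18 = 10829.7 kcal

10829.70 kcal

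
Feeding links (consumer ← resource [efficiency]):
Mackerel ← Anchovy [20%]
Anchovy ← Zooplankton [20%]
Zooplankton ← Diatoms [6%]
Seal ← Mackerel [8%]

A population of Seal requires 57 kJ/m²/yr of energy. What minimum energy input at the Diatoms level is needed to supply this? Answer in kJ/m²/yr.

296875 kJ/m²/yr

Cumulative transfer efficiency: 0.06 × 0.2 × 0.2 × 0.08 = 0.000192
Diatoms energy = 57 / 0.000192 = 296875 kJ/m²/yr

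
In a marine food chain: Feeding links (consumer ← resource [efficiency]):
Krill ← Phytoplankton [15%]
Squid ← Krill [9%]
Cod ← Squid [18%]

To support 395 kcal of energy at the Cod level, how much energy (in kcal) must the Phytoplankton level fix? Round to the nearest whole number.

162551 kcal

Cumulative transfer efficiency: 0.15 × 0.09 × 0.18 = 0.00243
Phytoplankton energy = 395 / 0.00243 = 162551 kcal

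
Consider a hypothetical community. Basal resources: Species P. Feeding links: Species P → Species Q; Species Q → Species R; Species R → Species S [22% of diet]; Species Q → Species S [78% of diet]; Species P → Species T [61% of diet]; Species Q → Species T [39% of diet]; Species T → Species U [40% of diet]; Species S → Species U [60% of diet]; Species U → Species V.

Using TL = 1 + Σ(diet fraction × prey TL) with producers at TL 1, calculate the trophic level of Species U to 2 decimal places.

Species Q: 1 + 1 = 2
Species R: 1 + 2 = 3
Species S: 1 + (0.22×3 + 0.78×2) = 3.22
Species T: 1 + (0.61×1 + 0.39×2) = 2.39
Species U: 1 + (0.4×2.39 + 0.6×3.22) = 3.888
Species V: 1 + 3.888 = 4.888

3.89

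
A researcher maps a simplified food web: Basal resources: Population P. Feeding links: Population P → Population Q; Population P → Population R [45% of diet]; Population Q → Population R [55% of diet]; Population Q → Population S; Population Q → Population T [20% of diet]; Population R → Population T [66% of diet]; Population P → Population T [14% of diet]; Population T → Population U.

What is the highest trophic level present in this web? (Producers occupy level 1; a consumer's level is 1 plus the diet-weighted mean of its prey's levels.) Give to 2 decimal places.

Population Q: 1 + 1 = 2
Population R: 1 + (0.45×1 + 0.55×2) = 2.55
Population S: 1 + 2 = 3
Population T: 1 + (0.2×2 + 0.66×2.55 + 0.14×1) = 3.223
Population U: 1 + 3.223 = 4.223

4.22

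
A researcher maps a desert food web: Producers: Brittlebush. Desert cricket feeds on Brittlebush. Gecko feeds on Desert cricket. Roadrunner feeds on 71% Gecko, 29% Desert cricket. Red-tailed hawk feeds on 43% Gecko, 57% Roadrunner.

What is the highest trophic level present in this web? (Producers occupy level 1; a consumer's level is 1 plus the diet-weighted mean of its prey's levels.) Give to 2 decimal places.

4.40

Desert cricket: 1 + 1 = 2
Gecko: 1 + 2 = 3
Roadrunner: 1 + (0.71×3 + 0.29×2) = 3.71
Red-tailed hawk: 1 + (0.43×3 + 0.57×3.71) = 4.4047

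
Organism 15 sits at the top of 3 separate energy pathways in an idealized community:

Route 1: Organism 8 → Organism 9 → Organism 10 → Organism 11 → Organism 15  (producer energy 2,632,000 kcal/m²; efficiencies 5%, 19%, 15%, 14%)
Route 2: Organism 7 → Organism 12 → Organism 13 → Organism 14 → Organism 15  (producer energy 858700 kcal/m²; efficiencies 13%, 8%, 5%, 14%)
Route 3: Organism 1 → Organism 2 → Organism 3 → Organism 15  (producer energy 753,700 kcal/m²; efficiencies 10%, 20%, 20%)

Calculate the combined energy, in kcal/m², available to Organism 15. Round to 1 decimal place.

Route 1: 2632000 × 0.05 × 0.19 × 0.15 × 0.14 = 525.084 kcal/m²
Route 2: 858700 × 0.13 × 0.08 × 0.05 × 0.14 = 62.51336 kcal/m²
Route 3: 753700 × 0.1 × 0.2 × 0.2 = 3014.8 kcal/m²
Total at Organism 15: 525.084 + 62.51336 + 3014.8 = 3602.39736 kcal/m²

3602.4 kcal/m²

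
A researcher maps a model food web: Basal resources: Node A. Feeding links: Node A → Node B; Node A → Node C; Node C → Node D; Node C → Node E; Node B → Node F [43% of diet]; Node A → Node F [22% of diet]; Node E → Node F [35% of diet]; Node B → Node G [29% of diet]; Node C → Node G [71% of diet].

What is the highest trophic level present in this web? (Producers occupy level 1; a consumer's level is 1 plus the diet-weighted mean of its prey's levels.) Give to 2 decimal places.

Node B: 1 + 1 = 2
Node C: 1 + 1 = 2
Node D: 1 + 2 = 3
Node E: 1 + 2 = 3
Node F: 1 + (0.43×2 + 0.22×1 + 0.35×3) = 3.13
Node G: 1 + (0.29×2 + 0.71×2) = 3

3.13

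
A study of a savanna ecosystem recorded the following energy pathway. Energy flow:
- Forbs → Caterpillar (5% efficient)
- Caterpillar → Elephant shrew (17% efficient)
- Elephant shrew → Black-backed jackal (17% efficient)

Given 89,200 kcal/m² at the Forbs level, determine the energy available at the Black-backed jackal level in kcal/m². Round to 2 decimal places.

128.89 kcal/m²

Caterpillar: 89200 × 0.05 = 4460 kcal/m²
Elephant shrew: 4460 × 0.17 = 758.2 kcal/m²
Black-backed jackal: 758.2 × 0.17 = 128.894 kcal/m²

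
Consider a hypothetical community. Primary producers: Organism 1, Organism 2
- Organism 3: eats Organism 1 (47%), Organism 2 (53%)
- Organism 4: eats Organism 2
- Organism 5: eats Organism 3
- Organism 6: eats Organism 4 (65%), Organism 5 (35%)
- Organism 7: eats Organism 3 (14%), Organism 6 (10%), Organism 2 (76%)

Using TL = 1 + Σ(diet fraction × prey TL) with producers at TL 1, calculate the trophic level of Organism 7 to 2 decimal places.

2.38

Organism 3: 1 + (0.47×1 + 0.53×1) = 2
Organism 4: 1 + 1 = 2
Organism 5: 1 + 2 = 3
Organism 6: 1 + (0.65×2 + 0.35×3) = 3.35
Organism 7: 1 + (0.14×2 + 0.1×3.35 + 0.76×1) = 2.375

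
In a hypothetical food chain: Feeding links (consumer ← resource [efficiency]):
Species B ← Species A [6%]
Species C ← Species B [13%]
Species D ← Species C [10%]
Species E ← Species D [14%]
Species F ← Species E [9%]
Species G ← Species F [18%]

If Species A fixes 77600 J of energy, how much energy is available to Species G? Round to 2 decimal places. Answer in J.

0.14 J

Species B: 77600 × 0.06 = 4656 J
Species C: 4656 × 0.13 = 605.28 J
Species D: 605.28 × 0.1 = 60.528 J
Species E: 60.528 × 0.14 = 8.47392 J
Species F: 8.47392 × 0.09 = 0.7626528 J
Species G: 0.7626528 × 0.18 = 0.137277504 J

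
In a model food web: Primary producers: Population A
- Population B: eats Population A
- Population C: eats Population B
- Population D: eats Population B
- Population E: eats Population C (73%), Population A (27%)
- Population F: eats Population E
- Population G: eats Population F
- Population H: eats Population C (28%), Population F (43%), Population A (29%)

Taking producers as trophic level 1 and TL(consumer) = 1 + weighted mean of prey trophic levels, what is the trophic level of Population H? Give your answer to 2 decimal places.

Population B: 1 + 1 = 2
Population C: 1 + 2 = 3
Population D: 1 + 2 = 3
Population E: 1 + (0.73×3 + 0.27×1) = 3.46
Population F: 1 + 3.46 = 4.46
Population G: 1 + 4.46 = 5.46
Population H: 1 + (0.28×3 + 0.43×4.46 + 0.29×1) = 4.0478

4.05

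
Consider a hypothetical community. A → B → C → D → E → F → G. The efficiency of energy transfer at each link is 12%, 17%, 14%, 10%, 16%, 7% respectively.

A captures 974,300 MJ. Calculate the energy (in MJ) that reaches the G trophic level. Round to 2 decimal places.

3.12 MJ

B: 974300 × 0.12 = 116916 MJ
C: 116916 × 0.17 = 19875.72 MJ
D: 19875.72 × 0.14 = 2782.6008 MJ
E: 2782.6008 × 0.1 = 278.26008 MJ
F: 278.26008 × 0.16 = 44.5216128 MJ
G: 44.5216128 × 0.07 = 3.116512896 MJ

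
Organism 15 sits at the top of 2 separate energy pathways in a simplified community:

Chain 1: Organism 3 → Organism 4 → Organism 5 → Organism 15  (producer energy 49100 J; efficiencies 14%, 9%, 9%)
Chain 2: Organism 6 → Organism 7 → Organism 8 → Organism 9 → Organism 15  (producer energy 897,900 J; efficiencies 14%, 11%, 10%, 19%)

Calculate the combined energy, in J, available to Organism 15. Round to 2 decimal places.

Chain 1: 49100 × 0.14 × 0.09 × 0.09 = 55.6794 J
Chain 2: 897900 × 0.14 × 0.11 × 0.1 × 0.19 = 262.72554 J
Total at Organism 15: 55.6794 + 262.72554 = 318.40494 J

318.40 J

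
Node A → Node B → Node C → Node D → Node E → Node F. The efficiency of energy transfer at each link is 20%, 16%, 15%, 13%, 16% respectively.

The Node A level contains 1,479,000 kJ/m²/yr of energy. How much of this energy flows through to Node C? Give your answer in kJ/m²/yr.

Node B: 1479000 × 0.2 = 295800 kJ/m²/yr
Node C: 295800 × 0.16 = 47328 kJ/m²/yr

47328 kJ/m²/yr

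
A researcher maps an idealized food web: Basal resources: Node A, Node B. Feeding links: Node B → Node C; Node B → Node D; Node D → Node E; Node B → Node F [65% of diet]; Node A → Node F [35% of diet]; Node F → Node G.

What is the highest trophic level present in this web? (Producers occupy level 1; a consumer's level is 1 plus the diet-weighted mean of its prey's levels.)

Node C: 1 + 1 = 2
Node D: 1 + 1 = 2
Node E: 1 + 2 = 3
Node F: 1 + (0.65×1 + 0.35×1) = 2
Node G: 1 + 2 = 3

3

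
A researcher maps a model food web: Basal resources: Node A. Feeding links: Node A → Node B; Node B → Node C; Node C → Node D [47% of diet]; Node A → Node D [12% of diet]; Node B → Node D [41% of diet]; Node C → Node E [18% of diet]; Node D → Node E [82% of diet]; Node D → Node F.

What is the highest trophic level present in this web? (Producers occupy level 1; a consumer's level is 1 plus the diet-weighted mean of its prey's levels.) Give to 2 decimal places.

Node B: 1 + 1 = 2
Node C: 1 + 2 = 3
Node D: 1 + (0.47×3 + 0.12×1 + 0.41×2) = 3.35
Node E: 1 + (0.18×3 + 0.82×3.35) = 4.287
Node F: 1 + 3.35 = 4.35

4.35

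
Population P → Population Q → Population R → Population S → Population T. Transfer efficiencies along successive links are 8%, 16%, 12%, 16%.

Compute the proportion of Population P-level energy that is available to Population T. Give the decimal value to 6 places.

0.000246

Product of link efficiencies: 0.08 × 0.16 × 0.12 × 0.16 = 0.00024576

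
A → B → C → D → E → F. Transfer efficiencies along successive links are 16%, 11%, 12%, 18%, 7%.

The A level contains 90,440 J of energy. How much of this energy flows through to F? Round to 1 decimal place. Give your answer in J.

B: 90440 × 0.16 = 14470.4 J
C: 14470.4 × 0.11 = 1591.744 J
D: 1591.744 × 0.12 = 191.00928 J
E: 191.00928 × 0.18 = 34.3816704 J
F: 34.3816704 × 0.07 = 2.406716928 J

2.4 J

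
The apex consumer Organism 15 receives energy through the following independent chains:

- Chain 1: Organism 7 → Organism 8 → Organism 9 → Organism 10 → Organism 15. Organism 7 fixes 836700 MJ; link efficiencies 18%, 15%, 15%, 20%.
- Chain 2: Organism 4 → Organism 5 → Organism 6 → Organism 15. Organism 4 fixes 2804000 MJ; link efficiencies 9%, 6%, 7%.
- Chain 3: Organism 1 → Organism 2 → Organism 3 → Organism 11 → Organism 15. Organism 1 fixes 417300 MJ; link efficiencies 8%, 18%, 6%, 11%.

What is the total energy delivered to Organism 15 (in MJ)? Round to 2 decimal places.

1777.30 MJ

Chain 1: 836700 × 0.18 × 0.15 × 0.15 × 0.2 = 677.727 MJ
Chain 2: 2804000 × 0.09 × 0.06 × 0.07 = 1059.912 MJ
Chain 3: 417300 × 0.08 × 0.18 × 0.06 × 0.11 = 39.660192 MJ
Total at Organism 15: 677.727 + 1059.912 + 39.660192 = 1777.299192 MJ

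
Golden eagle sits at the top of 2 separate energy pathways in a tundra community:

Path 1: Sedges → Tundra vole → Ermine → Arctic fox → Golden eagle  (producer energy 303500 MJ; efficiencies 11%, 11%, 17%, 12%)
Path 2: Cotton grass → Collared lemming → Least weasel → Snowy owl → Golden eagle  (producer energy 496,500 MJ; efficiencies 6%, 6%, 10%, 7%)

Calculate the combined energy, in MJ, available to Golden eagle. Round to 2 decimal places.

87.43 MJ

Path 1: 303500 × 0.11 × 0.11 × 0.17 × 0.12 = 74.91594 MJ
Path 2: 496500 × 0.06 × 0.06 × 0.1 × 0.07 = 12.5118 MJ
Total at Golden eagle: 74.91594 + 12.5118 = 87.42774 MJ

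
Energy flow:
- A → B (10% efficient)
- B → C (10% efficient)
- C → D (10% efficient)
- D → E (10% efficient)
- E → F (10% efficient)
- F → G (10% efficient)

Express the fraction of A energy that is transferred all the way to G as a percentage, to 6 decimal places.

0.000100%

Product of link efficiencies: 0.1 × 0.1 × 0.1 × 0.1 × 0.1 × 0.1 = 0.000001
As a percentage: 0.000001 × 100 = 0.000100%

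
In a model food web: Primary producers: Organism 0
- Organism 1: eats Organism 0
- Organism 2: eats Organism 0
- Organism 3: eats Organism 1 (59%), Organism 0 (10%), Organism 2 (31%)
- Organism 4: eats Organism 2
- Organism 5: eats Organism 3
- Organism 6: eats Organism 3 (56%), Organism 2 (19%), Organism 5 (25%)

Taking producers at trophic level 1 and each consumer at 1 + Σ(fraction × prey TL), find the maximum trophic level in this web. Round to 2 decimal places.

Organism 1: 1 + 1 = 2
Organism 2: 1 + 1 = 2
Organism 3: 1 + (0.59×2 + 0.1×1 + 0.31×2) = 2.9
Organism 4: 1 + 2 = 3
Organism 5: 1 + 2.9 = 3.9
Organism 6: 1 + (0.56×2.9 + 0.19×2 + 0.25×3.9) = 3.979

3.98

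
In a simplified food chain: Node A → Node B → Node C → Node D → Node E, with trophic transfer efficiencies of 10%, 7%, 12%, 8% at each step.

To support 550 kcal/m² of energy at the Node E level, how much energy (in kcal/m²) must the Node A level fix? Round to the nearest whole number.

Cumulative transfer efficiency: 0.1 × 0.07 × 0.12 × 0.08 = 0.0000672
Node A energy = 550 / 0.0000672 = 8184524 kcal/m²

8184524 kcal/m²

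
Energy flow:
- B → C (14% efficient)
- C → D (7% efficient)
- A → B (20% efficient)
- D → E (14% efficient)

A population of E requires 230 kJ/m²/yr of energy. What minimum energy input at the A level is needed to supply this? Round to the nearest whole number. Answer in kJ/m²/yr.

838192 kJ/m²/yr

Cumulative transfer efficiency: 0.2 × 0.14 × 0.07 × 0.14 = 0.0002744
A energy = 230 / 0.0002744 = 838192 kJ/m²/yr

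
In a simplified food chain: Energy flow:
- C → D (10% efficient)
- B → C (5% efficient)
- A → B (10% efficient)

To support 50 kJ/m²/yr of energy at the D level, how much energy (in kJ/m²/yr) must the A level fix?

Cumulative transfer efficiency: 0.1 × 0.05 × 0.1 = 0.0005
A energy = 50 / 0.0005 = 100000 kJ/m²/yr

100000 kJ/m²/yr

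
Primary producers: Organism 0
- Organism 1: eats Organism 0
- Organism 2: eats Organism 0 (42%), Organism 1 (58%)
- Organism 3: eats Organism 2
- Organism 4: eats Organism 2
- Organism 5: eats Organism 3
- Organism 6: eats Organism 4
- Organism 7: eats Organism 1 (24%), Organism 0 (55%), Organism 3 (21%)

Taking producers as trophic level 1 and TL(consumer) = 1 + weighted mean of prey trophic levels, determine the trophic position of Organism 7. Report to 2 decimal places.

2.78

Organism 1: 1 + 1 = 2
Organism 2: 1 + (0.42×1 + 0.58×2) = 2.58
Organism 3: 1 + 2.58 = 3.58
Organism 4: 1 + 2.58 = 3.58
Organism 5: 1 + 3.58 = 4.58
Organism 6: 1 + 3.58 = 4.58
Organism 7: 1 + (0.24×2 + 0.55×1 + 0.21×3.58) = 2.7818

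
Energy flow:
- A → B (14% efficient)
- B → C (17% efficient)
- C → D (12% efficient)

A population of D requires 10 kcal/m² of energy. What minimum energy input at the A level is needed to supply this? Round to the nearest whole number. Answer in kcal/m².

Cumulative transfer efficiency: 0.14 × 0.17 × 0.12 = 0.002856
A energy = 10 / 0.002856 = 3501 kcal/m²

3501 kcal/m²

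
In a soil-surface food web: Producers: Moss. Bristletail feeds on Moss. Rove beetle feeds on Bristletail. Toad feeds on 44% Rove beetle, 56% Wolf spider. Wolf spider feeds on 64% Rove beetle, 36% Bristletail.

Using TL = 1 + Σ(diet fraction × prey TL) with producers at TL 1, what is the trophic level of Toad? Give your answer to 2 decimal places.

Bristletail: 1 + 1 = 2
Rove beetle: 1 + 2 = 3
Wolf spider: 1 + (0.64×3 + 0.36×2) = 3.64
Toad: 1 + (0.44×3 + 0.56×3.64) = 4.3584

4.36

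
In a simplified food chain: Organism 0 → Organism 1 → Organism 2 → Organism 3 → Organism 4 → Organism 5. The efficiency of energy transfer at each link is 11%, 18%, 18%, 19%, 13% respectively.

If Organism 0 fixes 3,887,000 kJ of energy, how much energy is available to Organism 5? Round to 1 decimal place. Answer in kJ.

342.2 kJ

Organism 1: 3887000 × 0.11 = 427570 kJ
Organism 2: 427570 × 0.18 = 76962.6 kJ
Organism 3: 76962.6 × 0.18 = 13853.268 kJ
Organism 4: 13853.268 × 0.19 = 2632.12092 kJ
Organism 5: 2632.12092 × 0.13 = 342.1757196 kJ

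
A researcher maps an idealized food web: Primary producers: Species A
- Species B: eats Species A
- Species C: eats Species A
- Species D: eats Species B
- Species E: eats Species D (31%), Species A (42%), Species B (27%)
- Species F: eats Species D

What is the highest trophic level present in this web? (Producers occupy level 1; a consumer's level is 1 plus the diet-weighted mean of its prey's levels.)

4

Species B: 1 + 1 = 2
Species C: 1 + 1 = 2
Species D: 1 + 2 = 3
Species E: 1 + (0.31×3 + 0.42×1 + 0.27×2) = 2.89
Species F: 1 + 3 = 4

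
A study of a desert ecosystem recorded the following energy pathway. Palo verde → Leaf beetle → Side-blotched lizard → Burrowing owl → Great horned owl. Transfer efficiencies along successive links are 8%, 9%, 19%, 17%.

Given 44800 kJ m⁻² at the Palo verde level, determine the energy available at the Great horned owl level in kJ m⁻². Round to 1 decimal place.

10.4 kJ m⁻²

Leaf beetle: 44800 × 0.08 = 3584 kJ m⁻²
Side-blotched lizard: 3584 × 0.09 = 322.56 kJ m⁻²
Burrowing owl: 322.56 × 0.19 = 61.2864 kJ m⁻²
Great horned owl: 61.2864 × 0.17 = 10.418688 kJ m⁻²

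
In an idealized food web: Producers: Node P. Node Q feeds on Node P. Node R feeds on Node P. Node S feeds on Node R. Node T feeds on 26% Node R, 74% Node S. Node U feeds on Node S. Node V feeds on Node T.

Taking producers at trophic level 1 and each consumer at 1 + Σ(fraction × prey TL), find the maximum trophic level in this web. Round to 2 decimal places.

Node Q: 1 + 1 = 2
Node R: 1 + 1 = 2
Node S: 1 + 2 = 3
Node T: 1 + (0.26×2 + 0.74×3) = 3.74
Node U: 1 + 3 = 4
Node V: 1 + 3.74 = 4.74

4.74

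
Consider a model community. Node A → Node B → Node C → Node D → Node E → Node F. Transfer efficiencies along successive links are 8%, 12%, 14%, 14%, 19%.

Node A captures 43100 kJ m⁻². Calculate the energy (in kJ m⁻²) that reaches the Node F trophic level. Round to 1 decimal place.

Node B: 43100 × 0.08 = 3448 kJ m⁻²
Node C: 3448 × 0.12 = 413.76 kJ m⁻²
Node D: 413.76 × 0.14 = 57.9264 kJ m⁻²
Node E: 57.9264 × 0.14 = 8.109696 kJ m⁻²
Node F: 8.109696 × 0.19 = 1.54084224 kJ m⁻²

1.5 kJ m⁻²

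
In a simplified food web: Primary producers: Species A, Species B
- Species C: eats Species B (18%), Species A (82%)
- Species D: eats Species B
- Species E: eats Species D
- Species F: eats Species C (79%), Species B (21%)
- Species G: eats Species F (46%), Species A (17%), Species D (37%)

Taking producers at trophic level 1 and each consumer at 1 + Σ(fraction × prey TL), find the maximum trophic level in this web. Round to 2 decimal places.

3.19

Species C: 1 + (0.18×1 + 0.82×1) = 2
Species D: 1 + 1 = 2
Species E: 1 + 2 = 3
Species F: 1 + (0.79×2 + 0.21×1) = 2.79
Species G: 1 + (0.46×2.79 + 0.17×1 + 0.37×2) = 3.1934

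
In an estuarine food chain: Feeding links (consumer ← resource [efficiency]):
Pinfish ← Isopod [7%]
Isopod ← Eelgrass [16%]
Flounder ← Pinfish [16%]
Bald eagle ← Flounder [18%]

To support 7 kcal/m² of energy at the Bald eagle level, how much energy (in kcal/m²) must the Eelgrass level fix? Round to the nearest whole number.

Cumulative transfer efficiency: 0.16 × 0.07 × 0.16 × 0.18 = 0.00032256
Eelgrass energy = 7 / 0.00032256 = 21701 kcal/m²

21701 kcal/m²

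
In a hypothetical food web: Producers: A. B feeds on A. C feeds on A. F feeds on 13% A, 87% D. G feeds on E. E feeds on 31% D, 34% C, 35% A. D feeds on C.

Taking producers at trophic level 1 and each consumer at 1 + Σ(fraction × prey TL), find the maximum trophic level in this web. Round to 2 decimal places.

3.96

B: 1 + 1 = 2
C: 1 + 1 = 2
D: 1 + 2 = 3
E: 1 + (0.31×3 + 0.34×2 + 0.35×1) = 2.96
F: 1 + (0.13×1 + 0.87×3) = 3.74
G: 1 + 2.96 = 3.96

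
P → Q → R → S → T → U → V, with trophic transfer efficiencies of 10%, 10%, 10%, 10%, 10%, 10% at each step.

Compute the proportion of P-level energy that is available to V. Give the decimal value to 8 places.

Product of link efficiencies: 0.1 × 0.1 × 0.1 × 0.1 × 0.1 × 0.1 = 0.000001

0.00000100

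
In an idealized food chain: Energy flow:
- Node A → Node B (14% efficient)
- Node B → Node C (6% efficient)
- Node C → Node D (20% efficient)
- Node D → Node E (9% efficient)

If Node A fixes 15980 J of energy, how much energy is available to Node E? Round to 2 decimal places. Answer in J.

Node B: 15980 × 0.14 = 2237.2 J
Node C: 2237.2 × 0.06 = 134.232 J
Node D: 134.232 × 0.2 = 26.8464 J
Node E: 26.8464 × 0.09 = 2.416176 J

2.42 J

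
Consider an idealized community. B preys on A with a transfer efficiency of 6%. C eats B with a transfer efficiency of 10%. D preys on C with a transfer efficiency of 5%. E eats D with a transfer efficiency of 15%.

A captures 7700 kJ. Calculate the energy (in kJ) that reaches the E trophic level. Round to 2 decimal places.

B: 7700 × 0.06 = 462 kJ
C: 462 × 0.1 = 46.2 kJ
D: 46.2 × 0.05 = 2.31 kJ
E: 2.31 × 0.15 = 0.3465 kJ

0.35 kJ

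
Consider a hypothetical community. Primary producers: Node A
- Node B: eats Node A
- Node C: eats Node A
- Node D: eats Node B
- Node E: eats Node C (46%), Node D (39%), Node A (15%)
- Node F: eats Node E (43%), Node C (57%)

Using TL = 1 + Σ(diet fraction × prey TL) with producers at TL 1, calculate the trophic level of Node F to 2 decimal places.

3.53

Node B: 1 + 1 = 2
Node C: 1 + 1 = 2
Node D: 1 + 2 = 3
Node E: 1 + (0.46×2 + 0.39×3 + 0.15×1) = 3.24
Node F: 1 + (0.43×3.24 + 0.57×2) = 3.5332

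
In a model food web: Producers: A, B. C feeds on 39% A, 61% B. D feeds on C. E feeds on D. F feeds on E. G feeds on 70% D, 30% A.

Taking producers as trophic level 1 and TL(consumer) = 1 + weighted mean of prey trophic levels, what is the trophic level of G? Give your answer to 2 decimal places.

C: 1 + (0.39×1 + 0.61×1) = 2
D: 1 + 2 = 3
E: 1 + 3 = 4
F: 1 + 4 = 5
G: 1 + (0.7×3 + 0.3×1) = 3.4

3.40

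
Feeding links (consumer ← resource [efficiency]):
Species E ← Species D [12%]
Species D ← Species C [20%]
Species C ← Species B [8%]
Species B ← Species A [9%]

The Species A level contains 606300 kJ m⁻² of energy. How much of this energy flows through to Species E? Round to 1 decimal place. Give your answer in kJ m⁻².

Species B: 606300 × 0.09 = 54567 kJ m⁻²
Species C: 54567 × 0.08 = 4365.36 kJ m⁻²
Species D: 4365.36 × 0.2 = 873.072 kJ m⁻²
Species E: 873.072 × 0.12 = 104.76864 kJ m⁻²

104.8 kJ m⁻²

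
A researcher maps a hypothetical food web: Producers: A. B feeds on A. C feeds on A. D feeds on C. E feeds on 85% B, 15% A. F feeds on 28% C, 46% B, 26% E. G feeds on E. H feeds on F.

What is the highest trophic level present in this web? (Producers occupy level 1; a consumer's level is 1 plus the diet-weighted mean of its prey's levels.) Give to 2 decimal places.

B: 1 + 1 = 2
C: 1 + 1 = 2
D: 1 + 2 = 3
E: 1 + (0.85×2 + 0.15×1) = 2.85
F: 1 + (0.28×2 + 0.46×2 + 0.26×2.85) = 3.221
G: 1 + 2.85 = 3.85
H: 1 + 3.221 = 4.221

4.22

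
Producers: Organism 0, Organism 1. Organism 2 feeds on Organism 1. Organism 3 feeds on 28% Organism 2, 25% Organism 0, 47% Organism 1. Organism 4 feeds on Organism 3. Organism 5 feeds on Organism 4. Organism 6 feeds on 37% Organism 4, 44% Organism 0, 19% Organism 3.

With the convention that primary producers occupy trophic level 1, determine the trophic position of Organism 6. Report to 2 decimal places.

3.09

Organism 2: 1 + 1 = 2
Organism 3: 1 + (0.28×2 + 0.25×1 + 0.47×1) = 2.28
Organism 4: 1 + 2.28 = 3.28
Organism 5: 1 + 3.28 = 4.28
Organism 6: 1 + (0.37×3.28 + 0.44×1 + 0.19×2.28) = 3.0868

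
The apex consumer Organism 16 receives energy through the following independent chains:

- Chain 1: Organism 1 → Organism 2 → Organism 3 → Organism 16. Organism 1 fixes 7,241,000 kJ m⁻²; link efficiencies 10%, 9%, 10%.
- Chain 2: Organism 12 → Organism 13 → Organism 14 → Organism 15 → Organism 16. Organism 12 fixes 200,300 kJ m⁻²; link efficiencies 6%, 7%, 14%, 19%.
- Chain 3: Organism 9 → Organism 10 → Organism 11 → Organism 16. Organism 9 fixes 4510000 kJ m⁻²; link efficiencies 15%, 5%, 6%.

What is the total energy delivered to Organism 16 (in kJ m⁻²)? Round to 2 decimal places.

8568.78 kJ m⁻²

Chain 1: 7241000 × 0.1 × 0.09 × 0.1 = 6516.9 kJ m⁻²
Chain 2: 200300 × 0.06 × 0.07 × 0.14 × 0.19 = 22.377516 kJ m⁻²
Chain 3: 4510000 × 0.15 × 0.05 × 0.06 = 2029.5 kJ m⁻²
Total at Organism 16: 6516.9 + 22.377516 + 2029.5 = 8568.777516 kJ m⁻²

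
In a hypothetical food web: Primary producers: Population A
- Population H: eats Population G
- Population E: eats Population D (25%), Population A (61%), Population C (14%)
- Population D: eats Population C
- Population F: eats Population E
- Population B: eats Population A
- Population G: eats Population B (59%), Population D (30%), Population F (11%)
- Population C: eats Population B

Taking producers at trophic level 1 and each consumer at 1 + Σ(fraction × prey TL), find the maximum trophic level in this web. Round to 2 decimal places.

4.82

Population B: 1 + 1 = 2
Population C: 1 + 2 = 3
Population D: 1 + 3 = 4
Population E: 1 + (0.25×4 + 0.61×1 + 0.14×3) = 3.03
Population F: 1 + 3.03 = 4.03
Population G: 1 + (0.59×2 + 0.3×4 + 0.11×4.03) = 3.8233
Population H: 1 + 3.8233 = 4.8233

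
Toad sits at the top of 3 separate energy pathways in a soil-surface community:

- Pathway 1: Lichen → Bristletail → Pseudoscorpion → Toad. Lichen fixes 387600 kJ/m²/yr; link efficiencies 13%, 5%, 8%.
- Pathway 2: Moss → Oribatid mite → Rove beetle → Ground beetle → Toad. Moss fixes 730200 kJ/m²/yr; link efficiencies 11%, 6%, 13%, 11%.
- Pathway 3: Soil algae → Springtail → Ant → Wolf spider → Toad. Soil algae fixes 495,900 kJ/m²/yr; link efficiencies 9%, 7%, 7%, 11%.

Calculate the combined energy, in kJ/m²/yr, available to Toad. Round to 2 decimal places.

294.52 kJ/m²/yr

Pathway 1: 387600 × 0.13 × 0.05 × 0.08 = 201.552 kJ/m²/yr
Pathway 2: 730200 × 0.11 × 0.06 × 0.13 × 0.11 = 68.916276 kJ/m²/yr
Pathway 3: 495900 × 0.09 × 0.07 × 0.07 × 0.11 = 24.056109 kJ/m²/yr
Total at Toad: 201.552 + 68.916276 + 24.056109 = 294.524385 kJ/m²/yr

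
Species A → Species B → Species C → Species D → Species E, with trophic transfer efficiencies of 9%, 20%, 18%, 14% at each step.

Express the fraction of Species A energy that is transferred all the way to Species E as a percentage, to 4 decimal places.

0.0454%

Product of link efficiencies: 0.09 × 0.2 × 0.18 × 0.14 = 0.0004536
As a percentage: 0.0004536 × 100 = 0.0454%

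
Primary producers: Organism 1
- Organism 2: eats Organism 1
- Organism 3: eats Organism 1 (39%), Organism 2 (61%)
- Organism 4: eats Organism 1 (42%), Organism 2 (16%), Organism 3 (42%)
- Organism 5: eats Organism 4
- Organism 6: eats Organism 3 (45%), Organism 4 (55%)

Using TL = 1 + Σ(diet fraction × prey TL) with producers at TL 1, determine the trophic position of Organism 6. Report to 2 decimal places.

3.73

Organism 2: 1 + 1 = 2
Organism 3: 1 + (0.39×1 + 0.61×2) = 2.61
Organism 4: 1 + (0.42×1 + 0.16×2 + 0.42×2.61) = 2.8362
Organism 5: 1 + 2.8362 = 3.8362
Organism 6: 1 + (0.45×2.61 + 0.55×2.8362) = 3.73441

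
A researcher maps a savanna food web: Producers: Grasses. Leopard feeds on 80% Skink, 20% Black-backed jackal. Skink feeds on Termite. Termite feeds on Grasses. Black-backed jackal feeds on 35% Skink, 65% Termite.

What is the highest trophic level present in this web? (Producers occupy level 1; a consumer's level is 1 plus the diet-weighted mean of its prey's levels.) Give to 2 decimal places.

4.07

Termite: 1 + 1 = 2
Skink: 1 + 2 = 3
Black-backed jackal: 1 + (0.35×3 + 0.65×2) = 3.35
Leopard: 1 + (0.8×3 + 0.2×3.35) = 4.07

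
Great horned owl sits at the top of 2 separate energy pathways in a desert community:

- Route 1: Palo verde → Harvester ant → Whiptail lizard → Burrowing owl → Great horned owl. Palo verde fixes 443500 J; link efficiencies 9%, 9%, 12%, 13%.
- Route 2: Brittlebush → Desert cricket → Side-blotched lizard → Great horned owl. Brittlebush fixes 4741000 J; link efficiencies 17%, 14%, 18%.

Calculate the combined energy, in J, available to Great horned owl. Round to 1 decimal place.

Route 1: 443500 × 0.09 × 0.09 × 0.12 × 0.13 = 56.04066 J
Route 2: 4741000 × 0.17 × 0.14 × 0.18 = 20310.444 J
Total at Great horned owl: 56.04066 + 20310.444 = 20366.48466 J

20366.5 J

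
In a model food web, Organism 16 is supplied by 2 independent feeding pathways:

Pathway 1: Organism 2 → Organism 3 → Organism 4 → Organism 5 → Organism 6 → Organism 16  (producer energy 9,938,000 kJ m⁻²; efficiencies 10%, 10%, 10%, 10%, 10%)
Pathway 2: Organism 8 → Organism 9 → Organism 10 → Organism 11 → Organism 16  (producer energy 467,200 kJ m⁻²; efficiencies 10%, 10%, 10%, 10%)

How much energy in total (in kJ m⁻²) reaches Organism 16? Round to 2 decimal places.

146.10 kJ m⁻²

Pathway 1: 9938000 × 0.1 × 0.1 × 0.1 × 0.1 × 0.1 = 99.38 kJ m⁻²
Pathway 2: 467200 × 0.1 × 0.1 × 0.1 × 0.1 = 46.72 kJ m⁻²
Total at Organism 16: 99.38 + 46.72 = 146.1 kJ m⁻²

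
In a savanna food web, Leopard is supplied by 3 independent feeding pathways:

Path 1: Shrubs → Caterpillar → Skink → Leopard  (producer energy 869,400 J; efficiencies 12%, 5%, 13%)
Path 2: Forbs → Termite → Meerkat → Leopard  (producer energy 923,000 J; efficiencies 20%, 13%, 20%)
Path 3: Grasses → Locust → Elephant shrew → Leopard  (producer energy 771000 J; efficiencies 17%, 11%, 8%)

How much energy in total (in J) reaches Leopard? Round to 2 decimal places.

6631.15 J

Path 1: 869400 × 0.12 × 0.05 × 0.13 = 678.132 J
Path 2: 923000 × 0.2 × 0.13 × 0.2 = 4799.6 J
Path 3: 771000 × 0.17 × 0.11 × 0.08 = 1153.416 J
Total at Leopard: 678.132 + 4799.6 + 1153.416 = 6631.148 J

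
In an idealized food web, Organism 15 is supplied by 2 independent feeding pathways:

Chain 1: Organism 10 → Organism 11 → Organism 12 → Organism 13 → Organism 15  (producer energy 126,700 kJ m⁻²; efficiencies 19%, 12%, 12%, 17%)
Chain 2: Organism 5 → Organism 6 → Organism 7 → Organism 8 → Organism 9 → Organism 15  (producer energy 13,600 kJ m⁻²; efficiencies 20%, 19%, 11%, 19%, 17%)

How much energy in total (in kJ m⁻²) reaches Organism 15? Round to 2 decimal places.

Chain 1: 126700 × 0.19 × 0.12 × 0.12 × 0.17 = 58.930704 kJ m⁻²
Chain 2: 13600 × 0.2 × 0.19 × 0.11 × 0.19 × 0.17 = 1.8361904 kJ m⁻²
Total at Organism 15: 58.930704 + 1.8361904 = 60.7668944 kJ m⁻²

60.77 kJ m⁻²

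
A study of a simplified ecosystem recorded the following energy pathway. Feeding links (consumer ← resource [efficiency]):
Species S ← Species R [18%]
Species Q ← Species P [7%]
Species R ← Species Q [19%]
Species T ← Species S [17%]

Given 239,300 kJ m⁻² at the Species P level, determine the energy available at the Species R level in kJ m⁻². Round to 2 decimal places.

3182.69 kJ m⁻²

Species Q: 239300 × 0.07 = 16751 kJ m⁻²
Species R: 16751 × 0.19 = 3182.69 kJ m⁻²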